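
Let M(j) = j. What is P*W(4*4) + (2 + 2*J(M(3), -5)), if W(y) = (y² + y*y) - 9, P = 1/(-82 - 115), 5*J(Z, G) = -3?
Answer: -1727/985 ≈ -1.7533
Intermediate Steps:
J(Z, G) = -⅗ (J(Z, G) = (⅕)*(-3) = -⅗)
P = -1/197 (P = 1/(-197) = -1/197 ≈ -0.0050761)
W(y) = -9 + 2*y² (W(y) = (y² + y²) - 9 = 2*y² - 9 = -9 + 2*y²)
P*W(4*4) + (2 + 2*J(M(3), -5)) = -(-9 + 2*(4*4)²)/197 + (2 + 2*(-⅗)) = -(-9 + 2*16²)/197 + (2 - 6/5) = -(-9 + 2*256)/197 + ⅘ = -(-9 + 512)/197 + ⅘ = -1/197*503 + ⅘ = -503/197 + ⅘ = -1727/985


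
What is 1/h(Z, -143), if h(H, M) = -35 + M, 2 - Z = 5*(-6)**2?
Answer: -1/178 ≈ -0.0056180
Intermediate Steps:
Z = -178 (Z = 2 - 5*(-6)**2 = 2 - 5*36 = 2 - 1*180 = 2 - 180 = -178)
1/h(Z, -143) = 1/(-35 - 143) = 1/(-178) = -1/178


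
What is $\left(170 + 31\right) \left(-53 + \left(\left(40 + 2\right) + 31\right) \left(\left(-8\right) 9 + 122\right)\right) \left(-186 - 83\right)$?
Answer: $-194486193$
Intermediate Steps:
$\left(170 + 31\right) \left(-53 + \left(\left(40 + 2\right) + 31\right) \left(\left(-8\right) 9 + 122\right)\right) \left(-186 - 83\right) = 201 \left(-53 + \left(42 + 31\right) \left(-72 + 122\right)\right) \left(-269\right) = 201 \left(-53 + 73 \cdot 50\right) \left(-269\right) = 201 \left(-53 + 3650\right) \left(-269\right) = 201 \cdot 3597 \left(-269\right) = 201 \left(-967593\right) = -194486193$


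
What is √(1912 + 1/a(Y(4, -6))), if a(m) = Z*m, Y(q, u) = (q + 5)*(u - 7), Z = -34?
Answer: √3361824154/1326 ≈ 43.726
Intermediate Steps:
Y(q, u) = (-7 + u)*(5 + q) (Y(q, u) = (5 + q)*(-7 + u) = (-7 + u)*(5 + q))
a(m) = -34*m
√(1912 + 1/a(Y(4, -6))) = √(1912 + 1/(-34*(-35 - 7*4 + 5*(-6) + 4*(-6)))) = √(1912 + 1/(-34*(-35 - 28 - 30 - 24))) = √(1912 + 1/(-34*(-117))) = √(1912 + 1/3978) = √(7605937/3978) = √3361824154/1326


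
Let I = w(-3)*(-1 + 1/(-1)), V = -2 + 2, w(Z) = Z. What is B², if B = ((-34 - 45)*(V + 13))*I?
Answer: 37970244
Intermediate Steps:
V = 0
I = 6 (I = -3*(-1 + 1/(-1)) = -3*(-1 - 1) = -3*(-2) = 6)
B = -6162 (B = ((-34 - 45)*(0 + 13))*6 = -79*13*6 = -1027*6 = -6162)
B² = (-6162)² = 37970244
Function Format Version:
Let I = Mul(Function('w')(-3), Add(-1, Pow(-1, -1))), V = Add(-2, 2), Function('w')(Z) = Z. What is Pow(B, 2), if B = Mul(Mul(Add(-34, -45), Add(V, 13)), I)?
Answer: 37970244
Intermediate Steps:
V = 0
I = 6 (I = Mul(-3, Add(-1, Pow(-1, -1))) = Mul(-3, Add(-1, -1)) = Mul(-3, -2) = 6)
B = -6162 (B = Mul(Mul(Add(-34, -45), Add(0, 13)), 6) = Mul(Mul(-79, 13), 6) = Mul(-1027, 6) = -6162)
Pow(B, 2) = Pow(-6162, 2) = 37970244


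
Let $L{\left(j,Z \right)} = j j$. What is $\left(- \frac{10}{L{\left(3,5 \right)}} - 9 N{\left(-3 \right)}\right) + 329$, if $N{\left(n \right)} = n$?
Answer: $\frac{3194}{9} \approx 354.89$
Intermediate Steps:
$L{\left(j,Z \right)} = j^{2}$
$\left(- \frac{10}{L{\left(3,5 \right)}} - 9 N{\left(-3 \right)}\right) + 329 = \left(- \frac{10}{3^{2}} - -27\right) + 329 = \left(- \frac{10}{9} + 27\right) + 329 = \frac{233}{9} + 329 = \frac{3194}{9}$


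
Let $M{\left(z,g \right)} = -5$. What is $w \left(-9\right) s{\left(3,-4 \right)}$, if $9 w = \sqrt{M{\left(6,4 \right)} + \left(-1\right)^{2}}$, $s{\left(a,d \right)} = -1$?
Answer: $2 i \approx 2.0 i$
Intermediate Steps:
$w = \frac{2 i}{9}$ ($w = \frac{\sqrt{-5 + \left(-1\right)^{2}}}{9} = \frac{\sqrt{-5 + 1}}{9} = \frac{\sqrt{-4}}{9} = \frac{2 i}{9} \approx 0.22222 i$)
$w \left(-9\right) s{\left(3,-4 \right)} = \frac{2 i}{9} \left(-9\right) \left(-1\right) = - 2 i \left(-1\right) = 2 i$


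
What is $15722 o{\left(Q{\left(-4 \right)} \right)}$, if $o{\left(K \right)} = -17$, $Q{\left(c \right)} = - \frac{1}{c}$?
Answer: $-267274$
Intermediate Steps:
$15722 o{\left(Q{\left(-4 \right)} \right)} = 15722 \left(-17\right) = -267274$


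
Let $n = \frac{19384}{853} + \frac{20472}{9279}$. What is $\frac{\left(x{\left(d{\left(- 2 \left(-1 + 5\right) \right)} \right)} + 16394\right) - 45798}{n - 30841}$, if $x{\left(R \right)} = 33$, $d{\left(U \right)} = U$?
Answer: $\frac{77490361059}{81302929105} \approx 0.95311$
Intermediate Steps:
$n = \frac{65775584}{2638329}$ ($n = 19384 \cdot \frac{1}{853} + 20472 \cdot \frac{1}{9279} = \frac{19384}{853} + \frac{6824}{3093} = \frac{65775584}{2638329} \approx 24.931$)
$\frac{\left(x{\left(d{\left(- 2 \left(-1 + 5\right) \right)} \right)} + 16394\right) - 45798}{n - 30841} = \frac{\left(33 + 16394\right) - 45798}{\frac{65775584}{2638329} - 30841} = \frac{16427 - 45798}{- \frac{81302929105}{2638329}} = \left(-29371\right) \left(- \frac{2638329}{81302929105}\right) = \frac{77490361059}{81302929105}$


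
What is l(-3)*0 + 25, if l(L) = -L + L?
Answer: 25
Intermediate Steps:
l(L) = 0
l(-3)*0 + 25 = 0*0 + 25 = 0 + 25 = 25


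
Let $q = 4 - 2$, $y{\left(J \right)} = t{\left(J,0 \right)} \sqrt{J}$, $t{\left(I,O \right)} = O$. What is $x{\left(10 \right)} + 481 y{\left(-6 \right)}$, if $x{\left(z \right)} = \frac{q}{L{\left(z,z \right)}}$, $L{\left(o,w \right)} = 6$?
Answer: $\frac{1}{3} \approx 0.33333$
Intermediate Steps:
$y{\left(J \right)} = 0$ ($y{\left(J \right)} = 0 \sqrt{J} = 0$)
$q = 2$
$x{\left(z \right)} = \frac{1}{3}$ ($x{\left(z \right)} = \frac{2}{6} = 2 \cdot \frac{1}{6} = \frac{1}{3}$)
$x{\left(10 \right)} + 481 y{\left(-6 \right)} = \frac{1}{3} + 481 \cdot 0 = \frac{1}{3} + 0 = \frac{1}{3}$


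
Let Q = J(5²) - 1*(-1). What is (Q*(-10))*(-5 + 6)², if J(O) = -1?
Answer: 0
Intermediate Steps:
Q = 0 (Q = -1 - 1*(-1) = -1 + 1 = 0)
(Q*(-10))*(-5 + 6)² = (0*(-10))*(-5 + 6)² = 0*1² = 0*1 = 0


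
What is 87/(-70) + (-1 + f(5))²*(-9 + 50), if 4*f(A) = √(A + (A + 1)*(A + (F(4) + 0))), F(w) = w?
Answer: 106929/560 - 41*√59/2 ≈ 33.481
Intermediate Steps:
f(A) = √(A + (1 + A)*(4 + A))/4 (f(A) = √(A + (A + 1)*(A + (4 + 0)))/4 = √(A + (1 + A)*(A + 4))/4 = √(A + (1 + A)*(4 + A))/4)
87/(-70) + (-1 + f(5))²*(-9 + 50) = 87/(-70) + (-1 + √(4 + 5² + 6*5)/4)²*(-9 + 50) = 87*(-1/70) + (-1 + √(4 + 25 + 30)/4)²*41 = -87/70 + (-1 + √59/4)²*41 = -87/70 + 41*(-1 + √59/4)²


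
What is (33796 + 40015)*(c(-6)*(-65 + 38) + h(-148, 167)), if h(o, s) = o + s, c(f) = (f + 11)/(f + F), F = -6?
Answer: 8931131/4 ≈ 2.2328e+6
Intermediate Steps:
c(f) = (11 + f)/(-6 + f) (c(f) = (f + 11)/(f - 6) = (11 + f)/(-6 + f))
(33796 + 40015)*(c(-6)*(-65 + 38) + h(-148, 167)) = (33796 + 40015)*(((11 - 6)/(-6 - 6))*(-65 + 38) + (-148 + 167)) = 73811*((5/(-12))*(-27) + 19) = 73811*(-1/12*5*(-27) + 19) = 73811*(-5/12*(-27) + 19) = 73811*(45/4 + 19) = 73811*(121/4) = 8931131/4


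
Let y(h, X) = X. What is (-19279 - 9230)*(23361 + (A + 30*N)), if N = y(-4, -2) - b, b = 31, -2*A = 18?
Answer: -637518258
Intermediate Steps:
A = -9 (A = -½*18 = -9)
N = -33 (N = -2 - 1*31 = -2 - 31 = -33)
(-19279 - 9230)*(23361 + (A + 30*N)) = (-19279 - 9230)*(23361 + (-9 + 30*(-33))) = -28509*(23361 + (-9 - 990)) = -28509*(23361 - 999) = -28509*22362 = -637518258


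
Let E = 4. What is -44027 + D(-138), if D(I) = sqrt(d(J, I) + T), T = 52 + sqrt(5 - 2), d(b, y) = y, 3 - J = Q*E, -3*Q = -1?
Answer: -44027 + I*sqrt(86 - sqrt(3)) ≈ -44027.0 + 9.1798*I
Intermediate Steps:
Q = 1/3 (Q = -1/3*(-1) = 1/3 ≈ 0.33333)
J = 5/3 (J = 3 - 4/3 = 5/3 ≈ 1.6667)
T = 52 + sqrt(3) ≈ 53.732
D(I) = sqrt(52 + I + sqrt(3)) (D(I) = sqrt(I + (52 + sqrt(3))) = sqrt(52 + I + sqrt(3)))
-44027 + D(-138) = -44027 + sqrt(52 - 138 + sqrt(3)) = -44027 + sqrt(-86 + sqrt(3))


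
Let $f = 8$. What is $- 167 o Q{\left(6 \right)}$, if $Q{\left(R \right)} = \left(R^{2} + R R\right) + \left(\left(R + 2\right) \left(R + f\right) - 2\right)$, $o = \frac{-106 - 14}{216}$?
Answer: $\frac{151970}{9} \approx 16886.0$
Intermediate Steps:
$o = - \frac{5}{9}$ ($o = \left(-120\right) \frac{1}{216} = - \frac{5}{9} \approx -0.55556$)
$Q{\left(R \right)} = -2 + 2 R^{2} + \left(2 + R\right) \left(8 + R\right)$ ($Q{\left(R \right)} = \left(R^{2} + R R\right) + \left(\left(R + 2\right) \left(R + 8\right) - 2\right) = \left(R^{2} + R^{2}\right) + \left(\left(2 + R\right) \left(8 + R\right) - 2\right) = 2 R^{2} + \left(-2 + \left(2 + R\right) \left(8 + R\right)\right) = -2 + 2 R^{2} + \left(2 + R\right) \left(8 + R\right)$)
$- 167 o Q{\left(6 \right)} = \left(-167\right) \left(- \frac{5}{9}\right) \left(14 + 3 \cdot 6^{2} + 10 \cdot 6\right) = \frac{835 \left(14 + 3 \cdot 36 + 60\right)}{9} = \frac{835 \left(14 + 108 + 60\right)}{9} = \frac{835}{9} \cdot 182 = \frac{151970}{9}$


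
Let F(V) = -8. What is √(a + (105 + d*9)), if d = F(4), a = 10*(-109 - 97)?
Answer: I*√2027 ≈ 45.022*I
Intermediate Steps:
a = -2060 (a = 10*(-206) = -2060)
d = -8
√(a + (105 + d*9)) = √(-2060 + (105 - 8*9)) = √(-2060 + (105 - 72)) = √(-2060 + 33) = √(-2027) = I*√2027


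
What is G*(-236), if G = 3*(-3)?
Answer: 2124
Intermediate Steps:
G = -9
G*(-236) = -9*(-236) = 2124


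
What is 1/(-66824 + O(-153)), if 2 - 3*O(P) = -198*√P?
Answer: -300705/20097109556 - 891*I*√17/20097109556 ≈ -1.4963e-5 - 1.828e-7*I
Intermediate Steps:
O(P) = ⅔ + 66*√P (O(P) = ⅔ - (-66)*√P = ⅔ + 66*√P)
1/(-66824 + O(-153)) = 1/(-66824 + (⅔ + 66*√(-153))) = 1/(-66824 + (⅔ + 66*(3*I*√17))) = 1/(-66824 + (⅔ + 198*I*√17)) = 1/(-200470/3 + 198*I*√17)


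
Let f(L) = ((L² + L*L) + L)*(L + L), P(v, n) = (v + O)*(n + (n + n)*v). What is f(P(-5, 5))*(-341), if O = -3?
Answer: -63727171200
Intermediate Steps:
P(v, n) = (-3 + v)*(n + 2*n*v) (P(v, n) = (v - 3)*(n + (n + n)*v) = (-3 + v)*(n + (2*n)*v) = (-3 + v)*(n + 2*n*v))
f(L) = 2*L*(L + 2*L²) (f(L) = ((L² + L²) + L)*(2*L) = (2*L² + L)*(2*L) = (L + 2*L²)*(2*L) = 2*L*(L + 2*L²))
f(P(-5, 5))*(-341) = ((5*(-3 - 5*(-5) + 2*(-5)²))²*(2 + 4*(5*(-3 - 5*(-5) + 2*(-5)²))))*(-341) = ((5*(-3 + 25 + 2*25))²*(2 + 4*(5*(-3 + 25 + 2*25))))*(-341) = ((5*(-3 + 25 + 50))²*(2 + 4*(5*(-3 + 25 + 50))))*(-341) = ((5*72)²*(2 + 4*(5*72)))*(-341) = (360²*(2 + 4*360))*(-341) = (129600*(2 + 1440))*(-341) = (129600*1442)*(-341) = 186883200*(-341) = -63727171200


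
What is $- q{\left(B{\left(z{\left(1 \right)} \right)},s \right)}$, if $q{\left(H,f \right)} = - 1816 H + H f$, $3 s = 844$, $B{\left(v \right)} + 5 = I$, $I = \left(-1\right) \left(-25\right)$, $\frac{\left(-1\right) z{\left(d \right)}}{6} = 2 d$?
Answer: $\frac{92080}{3} \approx 30693.0$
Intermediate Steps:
$z{\left(d \right)} = - 12 d$ ($z{\left(d \right)} = - 6 \cdot 2 d = - 12 d$)
$I = 25$
$B{\left(v \right)} = 20$ ($B{\left(v \right)} = -5 + 25 = 20$)
$s = \frac{844}{3}$ ($s = \frac{1}{3} \cdot 844 = \frac{844}{3} \approx 281.33$)
$- q{\left(B{\left(z{\left(1 \right)} \right)},s \right)} = - 20 \left(-1816 + \frac{844}{3}\right) = - \frac{20 \left(-4604\right)}{3} = \left(-1\right) \left(- \frac{92080}{3}\right) = \frac{92080}{3}$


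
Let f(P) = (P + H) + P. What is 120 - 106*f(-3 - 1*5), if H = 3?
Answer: 1498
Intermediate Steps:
f(P) = 3 + 2*P (f(P) = (P + 3) + P = (3 + P) + P = 3 + 2*P)
120 - 106*f(-3 - 1*5) = 120 - 106*(3 + 2*(-3 - 1*5)) = 120 - 106*(3 + 2*(-3 - 5)) = 120 - 106*(3 + 2*(-8)) = 120 - 106*(3 - 16) = 120 - 106*(-13) = 120 + 1378 = 1498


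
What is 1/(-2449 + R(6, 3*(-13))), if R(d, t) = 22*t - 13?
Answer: -1/3320 ≈ -0.00030120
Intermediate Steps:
R(d, t) = -13 + 22*t
1/(-2449 + R(6, 3*(-13))) = 1/(-2449 + (-13 + 22*(3*(-13)))) = 1/(-2449 + (-13 + 22*(-39))) = 1/(-2449 + (-13 - 858)) = 1/(-2449 - 871) = 1/(-3320) = -1/3320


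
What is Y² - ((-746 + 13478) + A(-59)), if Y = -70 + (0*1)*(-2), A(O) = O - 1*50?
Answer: -7723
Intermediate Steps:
A(O) = -50 + O (A(O) = O - 50 = -50 + O)
Y = -70 (Y = -70 + 0*(-2) = -70 + 0 = -70)
Y² - ((-746 + 13478) + A(-59)) = (-70)² - ((-746 + 13478) + (-50 - 59)) = 4900 - (12732 - 109) = 4900 - 1*12623 = 4900 - 12623 = -7723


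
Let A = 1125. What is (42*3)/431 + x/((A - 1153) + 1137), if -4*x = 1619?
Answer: -138853/1911916 ≈ -0.072625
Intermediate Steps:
x = -1619/4 (x = -¼*1619 = -1619/4 ≈ -404.75)
(42*3)/431 + x/((A - 1153) + 1137) = (42*3)/431 - 1619/(4*((1125 - 1153) + 1137)) = 126*(1/431) - 1619/(4*(-28 + 1137)) = 126/431 - 1619/4/1109 = 126/431 - 1619/4*1/1109 = 126/431 - 1619/4436 = -138853/1911916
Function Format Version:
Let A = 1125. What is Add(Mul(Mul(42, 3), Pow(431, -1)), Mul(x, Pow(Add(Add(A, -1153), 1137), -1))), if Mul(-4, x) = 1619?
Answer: Rational(-138853, 1911916) ≈ -0.072625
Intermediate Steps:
x = Rational(-1619, 4) (x = Mul(Rational(-1, 4), 1619) = Rational(-1619, 4) ≈ -404.75)
Add(Mul(Mul(42, 3), Pow(431, -1)), Mul(x, Pow(Add(Add(A, -1153), 1137), -1))) = Add(Mul(Mul(42, 3), Pow(431, -1)), Mul(Rational(-1619, 4), Pow(Add(Add(1125, -1153), 1137), -1))) = Add(Mul(126, Rational(1, 431)), Mul(Rational(-1619, 4), Pow(Add(-28, 1137), -1))) = Add(Rational(126, 431), Mul(Rational(-1619, 4), Pow(1109, -1))) = Add(Rational(126, 431), Mul(Rational(-1619, 4), Rational(1, 1109))) = Add(Rational(126, 431), Rational(-1619, 4436)) = Rational(-138853, 1911916)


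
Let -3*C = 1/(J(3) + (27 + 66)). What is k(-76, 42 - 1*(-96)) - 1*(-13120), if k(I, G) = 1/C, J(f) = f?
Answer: 12832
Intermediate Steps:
C = -1/288 (C = -1/(3*(3 + (27 + 66))) = -1/(3*(3 + 93)) = -1/3/96 = -1/3*1/96 = -1/288 ≈ -0.0034722)
k(I, G) = -288 (k(I, G) = 1/(-1/288) = -288)
k(-76, 42 - 1*(-96)) - 1*(-13120) = -288 - 1*(-13120) = -288 + 13120 = 12832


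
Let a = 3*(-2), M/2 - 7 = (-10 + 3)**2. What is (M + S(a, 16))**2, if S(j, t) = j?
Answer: 11236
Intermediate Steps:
M = 112 (M = 14 + 2*(-10 + 3)**2 = 14 + 2*(-7)**2 = 14 + 2*49 = 14 + 98 = 112)
a = -6
(M + S(a, 16))**2 = (112 - 6)**2 = 106**2 = 11236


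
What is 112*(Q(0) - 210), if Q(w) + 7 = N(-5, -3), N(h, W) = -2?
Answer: -24528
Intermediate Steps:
Q(w) = -9 (Q(w) = -7 - 2 = -9)
112*(Q(0) - 210) = 112*(-9 - 210) = 112*(-219) = -24528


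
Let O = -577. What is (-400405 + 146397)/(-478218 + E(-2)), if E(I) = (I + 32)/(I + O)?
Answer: 12255886/23074021 ≈ 0.53116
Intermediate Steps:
E(I) = (32 + I)/(-577 + I) (E(I) = (I + 32)/(I - 577) = (32 + I)/(-577 + I))
(-400405 + 146397)/(-478218 + E(-2)) = (-400405 + 146397)/(-478218 + (32 - 2)/(-577 - 2)) = -254008/(-478218 + 30/(-579)) = -254008/(-478218 - 1/579*30) = -254008/(-478218 - 10/193) = -254008/(-92296084/193) = -254008*(-193/92296084) = 12255886/23074021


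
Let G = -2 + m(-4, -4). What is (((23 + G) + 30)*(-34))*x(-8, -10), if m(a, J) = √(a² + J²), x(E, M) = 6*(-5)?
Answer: 52020 + 4080*√2 ≈ 57790.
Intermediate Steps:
x(E, M) = -30
m(a, J) = √(J² + a²)
G = -2 + 4*√2 (G = -2 + √((-4)² + (-4)²) = -2 + √(16 + 16) = -2 + √32 = -2 + 4*√2 ≈ 3.6569)
(((23 + G) + 30)*(-34))*x(-8, -10) = (((23 + (-2 + 4*√2)) + 30)*(-34))*(-30) = (((21 + 4*√2) + 30)*(-34))*(-30) = ((51 + 4*√2)*(-34))*(-30) = (-1734 - 136*√2)*(-30) = 52020 + 4080*√2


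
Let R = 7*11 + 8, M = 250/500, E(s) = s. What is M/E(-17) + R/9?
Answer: 2881/306 ≈ 9.4150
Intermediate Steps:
M = ½ (M = 250*(1/500) = ½ ≈ 0.50000)
R = 85 (R = 77 + 8 = 85)
M/E(-17) + R/9 = (½)/(-17) + 85/9 = (½)*(-1/17) + 85*(⅑) = -1/34 + 85/9 = 2881/306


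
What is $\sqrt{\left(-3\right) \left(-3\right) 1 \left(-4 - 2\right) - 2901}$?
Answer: $i \sqrt{2955} \approx 54.36 i$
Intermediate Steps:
$\sqrt{\left(-3\right) \left(-3\right) 1 \left(-4 - 2\right) - 2901} = \sqrt{9 \cdot 1 \left(-6\right) - 2901} = \sqrt{9 \left(-6\right) - 2901} = \sqrt{-54 - 2901} = \sqrt{-2955} = i \sqrt{2955}$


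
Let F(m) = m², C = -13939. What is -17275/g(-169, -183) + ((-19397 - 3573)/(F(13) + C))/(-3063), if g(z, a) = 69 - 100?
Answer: 72861577318/130750281 ≈ 557.26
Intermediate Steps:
g(z, a) = -31
-17275/g(-169, -183) + ((-19397 - 3573)/(F(13) + C))/(-3063) = -17275/(-31) + ((-19397 - 3573)/(13² - 13939))/(-3063) = -17275*(-1/31) - 22970/(169 - 13939)*(-1/3063) = 17275/31 - 22970/(-13770)*(-1/3063) = 17275/31 - 22970*(-1/13770)*(-1/3063) = 17275/31 + (2297/1377)*(-1/3063) = 17275/31 - 2297/4217751 = 72861577318/130750281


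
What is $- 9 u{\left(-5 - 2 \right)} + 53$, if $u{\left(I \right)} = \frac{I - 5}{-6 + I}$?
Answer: $\frac{581}{13} \approx 44.692$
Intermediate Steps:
$u{\left(I \right)} = \frac{-5 + I}{-6 + I}$
$- 9 u{\left(-5 - 2 \right)} + 53 = - 9 \frac{-5 - 7}{-6 - 7} + 53 = - 9 \frac{1}{-13} \left(-12\right) + 53 = - 9 \left(\left(- \frac{1}{13}\right) \left(-12\right)\right) + 53 = \left(-9\right) \frac{12}{13} + 53 = - \frac{108}{13} + 53 = \frac{581}{13}$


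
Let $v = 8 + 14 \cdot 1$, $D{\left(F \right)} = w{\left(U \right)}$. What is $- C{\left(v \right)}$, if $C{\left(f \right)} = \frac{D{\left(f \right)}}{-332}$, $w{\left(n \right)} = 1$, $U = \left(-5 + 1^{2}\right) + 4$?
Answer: $\frac{1}{332} \approx 0.003012$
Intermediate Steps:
$U = 0$ ($U = \left(-5 + 1\right) + 4 = -4 + 4 = 0$)
$D{\left(F \right)} = 1$
$v = 22$ ($v = 8 + 14 = 22$)
$C{\left(f \right)} = - \frac{1}{332}$ ($C{\left(f \right)} = 1 \frac{1}{-332} = 1 \left(- \frac{1}{332}\right) = - \frac{1}{332}$)
$- C{\left(v \right)} = \left(-1\right) \left(- \frac{1}{332}\right) = \frac{1}{332}$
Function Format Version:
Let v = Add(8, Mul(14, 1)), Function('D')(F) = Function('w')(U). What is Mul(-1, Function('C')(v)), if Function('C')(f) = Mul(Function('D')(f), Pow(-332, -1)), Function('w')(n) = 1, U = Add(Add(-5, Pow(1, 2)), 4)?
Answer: Rational(1, 332) ≈ 0.0030120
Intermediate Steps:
U = 0 (U = Add(Add(-5, 1), 4) = Add(-4, 4) = 0)
Function('D')(F) = 1
v = 22 (v = Add(8, 14) = 22)
Function('C')(f) = Rational(-1, 332) (Function('C')(f) = Mul(1, Pow(-332, -1)) = Mul(1, Rational(-1, 332)) = Rational(-1, 332))
Mul(-1, Function('C')(v)) = Mul(-1, Rational(-1, 332)) = Rational(1, 332)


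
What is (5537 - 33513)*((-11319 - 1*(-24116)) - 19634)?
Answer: 191271912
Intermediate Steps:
(5537 - 33513)*((-11319 - 1*(-24116)) - 19634) = -27976*((-11319 + 24116) - 19634) = -27976*(12797 - 19634) = -27976*(-6837) = 191271912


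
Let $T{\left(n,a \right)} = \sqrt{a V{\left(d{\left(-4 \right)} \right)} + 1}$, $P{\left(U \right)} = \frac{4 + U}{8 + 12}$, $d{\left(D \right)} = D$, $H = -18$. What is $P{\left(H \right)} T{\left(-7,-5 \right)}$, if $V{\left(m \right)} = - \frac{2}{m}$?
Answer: $- \frac{7 i \sqrt{6}}{20} \approx - 0.85732 i$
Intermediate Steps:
$P{\left(U \right)} = \frac{1}{5} + \frac{U}{20}$ ($P{\left(U \right)} = \frac{4 + U}{20} = \left(4 + U\right) \frac{1}{20} = \frac{1}{5} + \frac{U}{20}$)
$T{\left(n,a \right)} = \sqrt{1 + \frac{a}{2}}$ ($T{\left(n,a \right)} = \sqrt{a \left(- \frac{2}{-4}\right) + 1} = \sqrt{a \left(\left(-2\right) \left(- \frac{1}{4}\right)\right) + 1} = \sqrt{a \frac{1}{2} + 1} = \sqrt{\frac{a}{2} + 1} = \sqrt{1 + \frac{a}{2}}$)
$P{\left(H \right)} T{\left(-7,-5 \right)} = \left(\frac{1}{5} + \frac{1}{20} \left(-18\right)\right) \frac{\sqrt{4 + 2 \left(-5\right)}}{2} = \left(\frac{1}{5} - \frac{9}{10}\right) \frac{\sqrt{4 - 10}}{2} = - \frac{7 \frac{\sqrt{-6}}{2}}{10} = - \frac{7 \frac{i \sqrt{6}}{2}}{10} = - \frac{7 i \sqrt{6}}{20}$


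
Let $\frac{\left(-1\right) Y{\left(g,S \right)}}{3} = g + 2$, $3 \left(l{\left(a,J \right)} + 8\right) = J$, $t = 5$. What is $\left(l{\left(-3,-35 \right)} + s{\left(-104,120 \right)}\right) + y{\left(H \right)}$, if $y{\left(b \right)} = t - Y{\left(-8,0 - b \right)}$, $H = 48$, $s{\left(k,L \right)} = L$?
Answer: $\frac{262}{3} \approx 87.333$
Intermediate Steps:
$l{\left(a,J \right)} = -8 + \frac{J}{3}$
$Y{\left(g,S \right)} = -6 - 3 g$ ($Y{\left(g,S \right)} = - 3 \left(g + 2\right) = - 3 \left(2 + g\right) = -6 - 3 g$)
$y{\left(b \right)} = -13$ ($y{\left(b \right)} = 5 - \left(-6 - -24\right) = 5 - \left(-6 + 24\right) = 5 - 18 = -13$)
$\left(l{\left(-3,-35 \right)} + s{\left(-104,120 \right)}\right) + y{\left(H \right)} = \left(\left(-8 + \frac{1}{3} \left(-35\right)\right) + 120\right) - 13 = \left(\left(-8 - \frac{35}{3}\right) + 120\right) - 13 = \left(- \frac{59}{3} + 120\right) - 13 = \frac{301}{3} - 13 = \frac{262}{3}$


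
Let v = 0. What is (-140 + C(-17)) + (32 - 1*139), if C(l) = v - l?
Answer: -230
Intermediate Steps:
C(l) = -l (C(l) = 0 - l = -l)
(-140 + C(-17)) + (32 - 1*139) = (-140 - 1*(-17)) + (32 - 1*139) = (-140 + 17) + (32 - 139) = -123 - 107 = -230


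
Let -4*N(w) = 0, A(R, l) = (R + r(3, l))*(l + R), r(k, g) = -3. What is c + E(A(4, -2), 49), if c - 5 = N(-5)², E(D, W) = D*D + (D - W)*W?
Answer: -2294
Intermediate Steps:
A(R, l) = (-3 + R)*(R + l) (A(R, l) = (R - 3)*(l + R) = (-3 + R)*(R + l))
N(w) = 0 (N(w) = -¼*0 = 0)
E(D, W) = D² + W*(D - W)
c = 5 (c = 5 + 0² = 5 + 0 = 5)
c + E(A(4, -2), 49) = 5 + ((4² - 3*4 - 3*(-2) + 4*(-2))² - 1*49² + (4² - 3*4 - 3*(-2) + 4*(-2))*49) = 5 + ((16 - 12 + 6 - 8)² - 1*2401 + (16 - 12 + 6 - 8)*49) = 5 + (2² - 2401 + 2*49) = 5 + (4 - 2401 + 98) = 5 - 2299 = -2294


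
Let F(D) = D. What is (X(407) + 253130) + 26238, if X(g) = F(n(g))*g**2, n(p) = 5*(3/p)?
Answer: 285473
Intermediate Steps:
n(p) = 15/p
X(g) = 15*g (X(g) = (15/g)*g**2 = 15*g)
(X(407) + 253130) + 26238 = (15*407 + 253130) + 26238 = (6105 + 253130) + 26238 = 259235 + 26238 = 285473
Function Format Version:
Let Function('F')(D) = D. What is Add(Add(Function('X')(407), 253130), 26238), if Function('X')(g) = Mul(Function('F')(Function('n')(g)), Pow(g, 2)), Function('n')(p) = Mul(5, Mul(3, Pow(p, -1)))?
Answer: 285473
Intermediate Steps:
Function('n')(p) = Mul(15, Pow(p, -1))
Function('X')(g) = Mul(15, g) (Function('X')(g) = Mul(Mul(15, Pow(g, -1)), Pow(g, 2)) = Mul(15, g))
Add(Add(Function('X')(407), 253130), 26238) = Add(Add(Mul(15, 407), 253130), 26238) = Add(Add(6105, 253130), 26238) = Add(259235, 26238) = 285473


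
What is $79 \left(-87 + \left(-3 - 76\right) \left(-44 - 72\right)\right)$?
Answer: $717083$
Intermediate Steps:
$79 \left(-87 + \left(-3 - 76\right) \left(-44 - 72\right)\right) = 79 \left(-87 - -9164\right) = 79 \left(-87 + 9164\right) = 79 \cdot 9077 = 717083$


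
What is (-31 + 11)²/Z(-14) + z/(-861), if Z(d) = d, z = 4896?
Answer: -9832/287 ≈ -34.258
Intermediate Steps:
(-31 + 11)²/Z(-14) + z/(-861) = (-31 + 11)²/(-14) + 4896/(-861) = (-20)²*(-1/14) + 4896*(-1/861) = 400*(-1/14) - 1632/287 = -200/7 - 1632/287 = -9832/287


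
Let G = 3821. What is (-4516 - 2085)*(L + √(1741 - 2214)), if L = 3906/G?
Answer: -25783506/3821 - 6601*I*√473 ≈ -6747.8 - 1.4356e+5*I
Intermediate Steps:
L = 3906/3821 ≈ 1.0222
(-4516 - 2085)*(L + √(1741 - 2214)) = (-4516 - 2085)*(3906/3821 + √(1741 - 2214)) = -6601*(3906/3821 + √(-473)) = -6601*(3906/3821 + I*√473) = -25783506/3821 - 6601*I*√473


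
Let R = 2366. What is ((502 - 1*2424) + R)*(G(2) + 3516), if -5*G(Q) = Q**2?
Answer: 7803744/5 ≈ 1.5607e+6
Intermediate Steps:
G(Q) = -Q**2/5
((502 - 1*2424) + R)*(G(2) + 3516) = ((502 - 1*2424) + 2366)*(-1/5*2**2 + 3516) = ((502 - 2424) + 2366)*(-1/5*4 + 3516) = (-1922 + 2366)*(-4/5 + 3516) = 444*(17576/5) = 7803744/5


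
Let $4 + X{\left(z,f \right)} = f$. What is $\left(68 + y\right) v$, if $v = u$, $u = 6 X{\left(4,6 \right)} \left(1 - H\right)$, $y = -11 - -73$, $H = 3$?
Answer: $-3120$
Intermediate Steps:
$X{\left(z,f \right)} = -4 + f$
$y = 62$ ($y = -11 + 73 = 62$)
$u = -24$ ($u = 6 \left(-4 + 6\right) \left(1 - 3\right) = 6 \cdot 2 \left(1 - 3\right) = 12 \left(-2\right) = -24$)
$v = -24$
$\left(68 + y\right) v = \left(68 + 62\right) \left(-24\right) = 130 \left(-24\right) = -3120$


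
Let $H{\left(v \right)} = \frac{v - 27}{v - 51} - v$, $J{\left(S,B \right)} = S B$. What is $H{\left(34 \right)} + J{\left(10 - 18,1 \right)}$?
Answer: $- \frac{721}{17} \approx -42.412$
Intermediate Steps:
$J{\left(S,B \right)} = B S$
$H{\left(v \right)} = - v + \frac{-27 + v}{-51 + v}$ ($H{\left(v \right)} = \frac{-27 + v}{-51 + v} - v = - v + \frac{-27 + v}{-51 + v}$)
$H{\left(34 \right)} + J{\left(10 - 18,1 \right)} = \frac{-27 - 34^{2} + 52 \cdot 34}{-51 + 34} + 1 \left(10 - 18\right) = \frac{-27 - 1156 + 1768}{-17} + 1 \left(-8\right) = - \frac{-27 - 1156 + 1768}{17} - 8 = \left(- \frac{1}{17}\right) 585 - 8 = - \frac{585}{17} - 8 = - \frac{721}{17}$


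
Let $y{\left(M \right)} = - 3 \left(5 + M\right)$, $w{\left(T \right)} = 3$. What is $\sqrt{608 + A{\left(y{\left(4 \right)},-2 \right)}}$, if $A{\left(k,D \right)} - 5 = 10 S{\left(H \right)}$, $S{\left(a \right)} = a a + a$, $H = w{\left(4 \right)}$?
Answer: $\sqrt{733} \approx 27.074$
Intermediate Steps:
$H = 3$
$S{\left(a \right)} = a + a^{2}$ ($S{\left(a \right)} = a^{2} + a = a + a^{2}$)
$y{\left(M \right)} = -15 - 3 M$
$A{\left(k,D \right)} = 125$ ($A{\left(k,D \right)} = 5 + 10 \cdot 3 \left(1 + 3\right) = 5 + 10 \cdot 3 \cdot 4 = 5 + 10 \cdot 12 = 5 + 120 = 125$)
$\sqrt{608 + A{\left(y{\left(4 \right)},-2 \right)}} = \sqrt{608 + 125} = \sqrt{733}$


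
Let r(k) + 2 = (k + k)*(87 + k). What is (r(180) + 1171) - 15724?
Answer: 81565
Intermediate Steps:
r(k) = -2 + 2*k*(87 + k) (r(k) = -2 + (k + k)*(87 + k) = -2 + (2*k)*(87 + k) = -2 + 2*k*(87 + k))
(r(180) + 1171) - 15724 = ((-2 + 2*180**2 + 174*180) + 1171) - 15724 = ((-2 + 2*32400 + 31320) + 1171) - 15724 = ((-2 + 64800 + 31320) + 1171) - 15724 = (96118 + 1171) - 15724 = 97289 - 15724 = 81565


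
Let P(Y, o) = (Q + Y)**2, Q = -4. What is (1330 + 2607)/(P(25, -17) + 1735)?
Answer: 3937/2176 ≈ 1.8093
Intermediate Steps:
P(Y, o) = (-4 + Y)**2
(1330 + 2607)/(P(25, -17) + 1735) = (1330 + 2607)/((-4 + 25)**2 + 1735) = 3937/(21**2 + 1735) = 3937/(441 + 1735) = 3937/2176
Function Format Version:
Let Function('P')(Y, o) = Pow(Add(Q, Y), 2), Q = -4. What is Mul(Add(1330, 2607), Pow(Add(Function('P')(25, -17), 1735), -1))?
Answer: Rational(3937, 2176) ≈ 1.8093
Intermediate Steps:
Function('P')(Y, o) = Pow(Add(-4, Y), 2)
Mul(Add(1330, 2607), Pow(Add(Function('P')(25, -17), 1735), -1)) = Mul(Add(1330, 2607), Pow(Add(Pow(Add(-4, 25), 2), 1735), -1)) = Mul(3937, Pow(Add(Pow(21, 2), 1735), -1)) = Mul(3937, Pow(Add(441, 1735), -1)) = Mul(3937, Pow(2176, -1)) = Mul(3937, Rational(1, 2176)) = Rational(3937, 2176)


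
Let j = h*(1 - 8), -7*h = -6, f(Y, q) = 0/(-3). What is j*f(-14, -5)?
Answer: 0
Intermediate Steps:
f(Y, q) = 0 (f(Y, q) = 0*(-1/3) = 0)
h = 6/7 (h = -1/7*(-6) = 6/7 ≈ 0.85714)
j = -6 (j = 6*(1 - 8)/7 = (6/7)*(-7) = -6)
j*f(-14, -5) = -6*0 = 0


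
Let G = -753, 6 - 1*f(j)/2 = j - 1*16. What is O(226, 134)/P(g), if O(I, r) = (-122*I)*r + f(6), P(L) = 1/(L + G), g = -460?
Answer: 4481569208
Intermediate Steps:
f(j) = 44 - 2*j (f(j) = 12 - 2*(j - 1*16) = 12 - 2*(j - 16) = 12 - 2*(-16 + j) = 12 + (32 - 2*j) = 44 - 2*j)
P(L) = 1/(-753 + L) (P(L) = 1/(L - 753) = 1/(-753 + L))
O(I, r) = 32 - 122*I*r (O(I, r) = (-122*I)*r + (44 - 2*6) = -122*I*r + (44 - 12) = -122*I*r + 32 = 32 - 122*I*r)
O(226, 134)/P(g) = (32 - 122*226*134)/(1/(-753 - 460)) = (32 - 3694648)/(1/(-1213)) = -3694616/(-1/1213) = -3694616*(-1213) = 4481569208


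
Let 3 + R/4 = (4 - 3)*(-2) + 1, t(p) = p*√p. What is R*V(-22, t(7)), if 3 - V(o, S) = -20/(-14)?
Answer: -176/7 ≈ -25.143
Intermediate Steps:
t(p) = p^(3/2)
V(o, S) = 11/7 (V(o, S) = 3 - (-20)/(-14) = 3 - (-20)*(-1)/14 = 3 - 1*10/7 = 3 - 10/7 = 11/7)
R = -16 (R = -12 + 4*((4 - 3)*(-2) + 1) = -12 + 4*(1*(-2) + 1) = -12 + 4*(-2 + 1) = -12 + 4*(-1) = -12 - 4 = -16)
R*V(-22, t(7)) = -16*11/7 = -176/7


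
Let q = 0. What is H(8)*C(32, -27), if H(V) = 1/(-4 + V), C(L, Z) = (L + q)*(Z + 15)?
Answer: -96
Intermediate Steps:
C(L, Z) = L*(15 + Z) (C(L, Z) = (L + 0)*(Z + 15) = L*(15 + Z))
H(8)*C(32, -27) = (32*(15 - 27))/(-4 + 8) = (32*(-12))/4 = (¼)*(-384) = -96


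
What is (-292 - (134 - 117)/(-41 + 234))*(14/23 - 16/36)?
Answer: -27778/579 ≈ -47.976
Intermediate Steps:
(-292 - (134 - 117)/(-41 + 234))*(14/23 - 16/36) = (-292 - 17/193)*(14*(1/23) - 16*1/36) = (-292 - 17/193)*(14/23 - 4/9) = (-292 - 1*17/193)*(34/207) = (-292 - 17/193)*(34/207) = -56373/193*34/207 = -27778/579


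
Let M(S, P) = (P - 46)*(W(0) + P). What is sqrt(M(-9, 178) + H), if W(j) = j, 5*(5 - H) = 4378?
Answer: sqrt(565635)/5 ≈ 150.42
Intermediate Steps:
H = -4353/5 (H = 5 - 1/5*4378 = 5 - 4378/5 = -4353/5 ≈ -870.60)
M(S, P) = P*(-46 + P) (M(S, P) = (P - 46)*(0 + P) = (-46 + P)*P = P*(-46 + P))
sqrt(M(-9, 178) + H) = sqrt(178*(-46 + 178) - 4353/5) = sqrt(178*132 - 4353/5) = sqrt(23496 - 4353/5) = sqrt(113127/5) = sqrt(565635)/5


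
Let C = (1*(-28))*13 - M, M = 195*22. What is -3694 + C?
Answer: -8348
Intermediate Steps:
M = 4290
C = -4654 (C = (1*(-28))*13 - 1*4290 = -28*13 - 4290 = -364 - 4290 = -4654)
-3694 + C = -3694 - 4654 = -8348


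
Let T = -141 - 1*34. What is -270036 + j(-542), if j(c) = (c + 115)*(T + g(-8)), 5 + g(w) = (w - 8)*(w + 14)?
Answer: -152184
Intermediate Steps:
T = -175 (T = -141 - 34 = -175)
g(w) = -5 + (-8 + w)*(14 + w) (g(w) = -5 + (w - 8)*(w + 14) = -5 + (-8 + w)*(14 + w))
j(c) = -31740 - 276*c (j(c) = (c + 115)*(-175 + (-117 + (-8)**2 + 6*(-8))) = (115 + c)*(-175 + (-117 + 64 - 48)) = (115 + c)*(-175 - 101) = (115 + c)*(-276) = -31740 - 276*c)
-270036 + j(-542) = -270036 + (-31740 - 276*(-542)) = -270036 + (-31740 + 149592) = -270036 + 117852 = -152184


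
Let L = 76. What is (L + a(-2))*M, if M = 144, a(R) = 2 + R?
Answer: 10944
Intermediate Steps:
(L + a(-2))*M = (76 + (2 - 2))*144 = (76 + 0)*144 = 76*144 = 10944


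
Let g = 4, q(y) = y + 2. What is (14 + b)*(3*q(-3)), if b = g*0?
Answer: -42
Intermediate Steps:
q(y) = 2 + y
b = 0 (b = 4*0 = 0)
(14 + b)*(3*q(-3)) = (14 + 0)*(3*(2 - 3)) = 14*(3*(-1)) = 14*(-3) = -42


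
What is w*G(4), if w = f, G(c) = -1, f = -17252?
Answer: 17252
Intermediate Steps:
w = -17252
w*G(4) = -17252*(-1) = 17252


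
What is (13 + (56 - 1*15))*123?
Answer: 6642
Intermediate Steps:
(13 + (56 - 1*15))*123 = (13 + (56 - 15))*123 = (13 + 41)*123 = 54*123 = 6642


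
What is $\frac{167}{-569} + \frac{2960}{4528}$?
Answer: $\frac{58004}{161027} \approx 0.36021$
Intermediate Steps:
$\frac{167}{-569} + \frac{2960}{4528} = 167 \left(- \frac{1}{569}\right) + 2960 \cdot \frac{1}{4528} = - \frac{167}{569} + \frac{185}{283} = \frac{58004}{161027}$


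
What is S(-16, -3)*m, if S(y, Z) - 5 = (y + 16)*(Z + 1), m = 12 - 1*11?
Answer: 5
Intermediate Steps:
m = 1 (m = 12 - 11 = 1)
S(y, Z) = 5 + (1 + Z)*(16 + y) (S(y, Z) = 5 + (y + 16)*(Z + 1) = 5 + (16 + y)*(1 + Z) = 5 + (1 + Z)*(16 + y))
S(-16, -3)*m = (21 - 16 + 16*(-3) - 3*(-16))*1 = (21 - 16 - 48 + 48)*1 = 5*1 = 5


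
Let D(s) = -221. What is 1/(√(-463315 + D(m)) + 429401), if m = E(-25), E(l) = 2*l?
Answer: 429401/184385682337 - 12*I*√3219/184385682337 ≈ 2.3288e-6 - 3.6924e-9*I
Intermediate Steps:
m = -50 (m = 2*(-25) = -50)
1/(√(-463315 + D(m)) + 429401) = 1/(√(-463315 - 221) + 429401) = 1/(√(-463536) + 429401) = 1/(12*I*√3219 + 429401) = 1/(429401 + 12*I*√3219)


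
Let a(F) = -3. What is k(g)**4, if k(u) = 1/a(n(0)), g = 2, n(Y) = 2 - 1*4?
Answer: 1/81 ≈ 0.012346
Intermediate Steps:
n(Y) = -2 (n(Y) = 2 - 4 = -2)
k(u) = -1/3 (k(u) = 1/(-3) = -1/3)
k(g)**4 = (-1/3)**4 = 1/81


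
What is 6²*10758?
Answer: 387288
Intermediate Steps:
6²*10758 = 36*10758 = 387288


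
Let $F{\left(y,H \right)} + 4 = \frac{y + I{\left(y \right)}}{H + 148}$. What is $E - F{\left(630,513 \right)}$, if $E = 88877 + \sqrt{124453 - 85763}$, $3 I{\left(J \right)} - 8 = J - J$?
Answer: $\frac{176249125}{1983} + \sqrt{38690} \approx 89077.0$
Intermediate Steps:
$I{\left(J \right)} = \frac{8}{3}$ ($I{\left(J \right)} = \frac{8}{3} + \frac{J - J}{3} = \frac{8}{3} + \frac{1}{3} \cdot 0 = \frac{8}{3} + 0 = \frac{8}{3}$)
$E = 88877 + \sqrt{38690} \approx 89074.0$
$F{\left(y,H \right)} = -4 + \frac{\frac{8}{3} + y}{148 + H}$ ($F{\left(y,H \right)} = -4 + \frac{y + \frac{8}{3}}{H + 148} = -4 + \frac{\frac{8}{3} + y}{148 + H}$)
$E - F{\left(630,513 \right)} = \left(88877 + \sqrt{38690}\right) - \frac{- \frac{1768}{3} + 630 - 2052}{148 + 513} = \left(88877 + \sqrt{38690}\right) - \frac{- \frac{1768}{3} + 630 - 2052}{661} = \left(88877 + \sqrt{38690}\right) - \frac{1}{661} \left(- \frac{6034}{3}\right) = \left(88877 + \sqrt{38690}\right) - - \frac{6034}{1983} = \left(88877 + \sqrt{38690}\right) + \frac{6034}{1983} = \frac{176249125}{1983} + \sqrt{38690}$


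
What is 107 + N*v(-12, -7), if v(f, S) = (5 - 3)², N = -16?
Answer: 43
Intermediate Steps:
v(f, S) = 4 (v(f, S) = 2² = 4)
107 + N*v(-12, -7) = 107 - 16*4 = 107 - 64 = 43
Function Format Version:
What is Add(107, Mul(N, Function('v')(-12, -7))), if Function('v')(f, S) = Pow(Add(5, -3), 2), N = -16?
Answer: 43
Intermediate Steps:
Function('v')(f, S) = 4 (Function('v')(f, S) = Pow(2, 2) = 4)
Add(107, Mul(N, Function('v')(-12, -7))) = Add(107, Mul(-16, 4)) = Add(107, -64) = 43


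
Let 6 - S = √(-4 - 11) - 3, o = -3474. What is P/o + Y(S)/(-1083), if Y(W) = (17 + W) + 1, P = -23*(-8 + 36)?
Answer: 100609/627057 + I*√15/1083 ≈ 0.16045 + 0.0035762*I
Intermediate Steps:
S = 9 - I*√15 (S = 6 - (√(-4 - 11) - 3) = 6 - (√(-15) - 3) = 6 - (I*√15 - 3) = 6 - (-3 + I*√15) = 6 + (3 - I*√15) = 9 - I*√15 ≈ 9.0 - 3.873*I)
P = -644 (P = -23*28 = -644)
Y(W) = 18 + W
P/o + Y(S)/(-1083) = -644/(-3474) + (18 + (9 - I*√15))/(-1083) = -644*(-1/3474) + (27 - I*√15)*(-1/1083) = 322/1737 + (-9/361 + I*√15/1083) = 100609/627057 + I*√15/1083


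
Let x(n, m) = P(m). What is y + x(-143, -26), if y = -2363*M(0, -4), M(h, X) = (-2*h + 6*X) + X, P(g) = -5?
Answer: 66159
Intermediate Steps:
x(n, m) = -5
M(h, X) = -2*h + 7*X
y = 66164 (y = -2363*(-2*0 + 7*(-4)) = -2363*(0 - 28) = -2363*(-28) = 66164)
y + x(-143, -26) = 66164 - 5 = 66159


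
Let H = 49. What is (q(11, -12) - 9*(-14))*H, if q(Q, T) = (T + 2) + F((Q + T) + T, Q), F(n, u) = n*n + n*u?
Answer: 6958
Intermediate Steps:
F(n, u) = n² + n*u
q(Q, T) = 2 + T + (Q + 2*T)*(2*Q + 2*T) (q(Q, T) = (T + 2) + ((Q + T) + T)*(((Q + T) + T) + Q) = (2 + T) + (Q + 2*T)*((Q + 2*T) + Q) = (2 + T) + (Q + 2*T)*(2*Q + 2*T) = 2 + T + (Q + 2*T)*(2*Q + 2*T))
(q(11, -12) - 9*(-14))*H = ((2 - 12 + 2*(11 - 12)*(11 + 2*(-12))) - 9*(-14))*49 = ((2 - 12 + 2*(-1)*(11 - 24)) + 126)*49 = ((2 - 12 + 2*(-1)*(-13)) + 126)*49 = ((2 - 12 + 26) + 126)*49 = (16 + 126)*49 = 142*49 = 6958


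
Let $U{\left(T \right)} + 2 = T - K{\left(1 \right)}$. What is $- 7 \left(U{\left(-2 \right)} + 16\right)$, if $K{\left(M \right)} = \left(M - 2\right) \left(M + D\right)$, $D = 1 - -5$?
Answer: $-133$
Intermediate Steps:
$D = 6$ ($D = 1 + 5 = 6$)
$K{\left(M \right)} = \left(-2 + M\right) \left(6 + M\right)$ ($K{\left(M \right)} = \left(M - 2\right) \left(M + 6\right) = \left(-2 + M\right) \left(6 + M\right)$)
$U{\left(T \right)} = 5 + T$ ($U{\left(T \right)} = -2 - \left(-11 + 4 - T\right) = -2 + \left(T - \left(-12 + 1 + 4\right)\right) = -2 + \left(T - -7\right) = -2 + \left(T + 7\right) = -2 + \left(7 + T\right) = 5 + T$)
$- 7 \left(U{\left(-2 \right)} + 16\right) = - 7 \left(\left(5 - 2\right) + 16\right) = - 7 \left(3 + 16\right) = \left(-7\right) 19 = -133$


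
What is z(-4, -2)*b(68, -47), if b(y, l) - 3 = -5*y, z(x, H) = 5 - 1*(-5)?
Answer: -3370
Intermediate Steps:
z(x, H) = 10 (z(x, H) = 5 + 5 = 10)
b(y, l) = 3 - 5*y
z(-4, -2)*b(68, -47) = 10*(3 - 5*68) = 10*(3 - 340) = 10*(-337) = -3370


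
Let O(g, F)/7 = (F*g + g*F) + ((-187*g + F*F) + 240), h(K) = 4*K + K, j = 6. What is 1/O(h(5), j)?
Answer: -1/28693 ≈ -3.4852e-5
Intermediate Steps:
h(K) = 5*K
O(g, F) = 1680 - 1309*g + 7*F**2 + 14*F*g (O(g, F) = 7*((F*g + g*F) + ((-187*g + F*F) + 240)) = 7*((F*g + F*g) + ((-187*g + F**2) + 240)) = 7*(2*F*g + ((F**2 - 187*g) + 240)) = 7*(2*F*g + (240 + F**2 - 187*g)) = 7*(240 + F**2 - 187*g + 2*F*g) = 1680 - 1309*g + 7*F**2 + 14*F*g)
1/O(h(5), j) = 1/(1680 - 6545*5 + 7*6**2 + 14*6*(5*5)) = 1/(1680 - 1309*25 + 7*36 + 14*6*25) = 1/(1680 - 32725 + 252 + 2100) = 1/(-28693) = -1/28693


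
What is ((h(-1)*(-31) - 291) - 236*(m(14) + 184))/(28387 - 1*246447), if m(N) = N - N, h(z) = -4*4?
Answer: 43219/218060 ≈ 0.19820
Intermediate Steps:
h(z) = -16
m(N) = 0
((h(-1)*(-31) - 291) - 236*(m(14) + 184))/(28387 - 1*246447) = ((-16*(-31) - 291) - 236*(0 + 184))/(28387 - 1*246447) = ((496 - 291) - 236*184)/(28387 - 246447) = (205 - 43424)/(-218060) = -43219*(-1/218060) = 43219/218060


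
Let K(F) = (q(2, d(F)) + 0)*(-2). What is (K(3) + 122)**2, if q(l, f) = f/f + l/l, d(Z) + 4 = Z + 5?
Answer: 13924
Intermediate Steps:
d(Z) = 1 + Z (d(Z) = -4 + (Z + 5) = -4 + (5 + Z) = 1 + Z)
q(l, f) = 2 (q(l, f) = 1 + 1 = 2)
K(F) = -4 (K(F) = (2 + 0)*(-2) = 2*(-2) = -4)
(K(3) + 122)**2 = (-4 + 122)**2 = 118**2 = 13924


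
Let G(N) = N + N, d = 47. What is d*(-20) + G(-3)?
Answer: -946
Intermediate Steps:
G(N) = 2*N
d*(-20) + G(-3) = 47*(-20) + 2*(-3) = -940 - 6 = -946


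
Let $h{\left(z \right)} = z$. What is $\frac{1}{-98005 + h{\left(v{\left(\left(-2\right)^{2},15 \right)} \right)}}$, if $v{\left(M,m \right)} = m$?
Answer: $- \frac{1}{97990} \approx -1.0205 \cdot 10^{-5}$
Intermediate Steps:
$\frac{1}{-98005 + h{\left(v{\left(\left(-2\right)^{2},15 \right)} \right)}} = \frac{1}{-98005 + 15} = \frac{1}{-97990} = - \frac{1}{97990}$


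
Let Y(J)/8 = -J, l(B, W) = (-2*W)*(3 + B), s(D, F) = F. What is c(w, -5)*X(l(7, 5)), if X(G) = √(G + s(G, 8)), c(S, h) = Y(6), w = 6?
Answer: -96*I*√23 ≈ -460.4*I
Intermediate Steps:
l(B, W) = -2*W*(3 + B)
Y(J) = -8*J (Y(J) = 8*(-J) = -8*J)
c(S, h) = -48 (c(S, h) = -8*6 = -48)
X(G) = √(8 + G) (X(G) = √(G + 8) = √(8 + G))
c(w, -5)*X(l(7, 5)) = -48*√(8 - 2*5*(3 + 7)) = -48*√(8 - 2*5*10) = -48*√(8 - 100) = -96*I*√23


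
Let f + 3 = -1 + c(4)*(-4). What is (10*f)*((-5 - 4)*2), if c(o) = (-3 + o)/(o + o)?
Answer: 810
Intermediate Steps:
c(o) = (-3 + o)/(2*o) (c(o) = (-3 + o)/((2*o)) = (-3 + o)*(1/(2*o)) = (-3 + o)/(2*o))
f = -9/2 (f = -3 + (-1 + ((1/2)*(-3 + 4)/4)*(-4)) = -3 + (-1 + ((1/2)*(1/4)*1)*(-4)) = -3 + (-1 + (1/8)*(-4)) = -3 + (-1 - 1/2) = -3 - 3/2 = -9/2 ≈ -4.5000)
(10*f)*((-5 - 4)*2) = (10*(-9/2))*((-5 - 4)*2) = -(-405)*2 = -45*(-18) = 810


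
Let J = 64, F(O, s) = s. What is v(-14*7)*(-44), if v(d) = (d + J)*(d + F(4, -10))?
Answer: -161568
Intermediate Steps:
v(d) = (-10 + d)*(64 + d) (v(d) = (d + 64)*(d - 10) = (64 + d)*(-10 + d) = (-10 + d)*(64 + d))
v(-14*7)*(-44) = (-640 + (-14*7)² + 54*(-14*7))*(-44) = (-640 + (-98)² + 54*(-98))*(-44) = (-640 + 9604 - 5292)*(-44) = 3672*(-44) = -161568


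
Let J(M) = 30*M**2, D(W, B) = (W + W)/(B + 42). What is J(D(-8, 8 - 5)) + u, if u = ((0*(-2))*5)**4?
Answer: 512/135 ≈ 3.7926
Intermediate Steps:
D(W, B) = 2*W/(42 + B) (D(W, B) = (2*W)/(42 + B) = 2*W/(42 + B))
u = 0 (u = (0*5)**4 = 0**4 = 0)
J(D(-8, 8 - 5)) + u = 30*(2*(-8)/(42 + (8 - 5)))**2 + 0 = 30*(2*(-8)/(42 + 3))**2 + 0 = 30*(2*(-8)/45)**2 + 0 = 30*(2*(-8)*(1/45))**2 + 0 = 30*(-16/45)**2 + 0 = 30*(256/2025) + 0 = 512/135 + 0 = 512/135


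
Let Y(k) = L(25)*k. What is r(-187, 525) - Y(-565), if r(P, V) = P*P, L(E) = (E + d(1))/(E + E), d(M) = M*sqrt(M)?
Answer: 176314/5 ≈ 35263.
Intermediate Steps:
d(M) = M**(3/2)
L(E) = (1 + E)/(2*E) (L(E) = (E + 1**(3/2))/(E + E) = (E + 1)/((2*E)) = (1 + E)*(1/(2*E)) = (1 + E)/(2*E))
r(P, V) = P**2
Y(k) = 13*k/25 (Y(k) = ((1/2)*(1 + 25)/25)*k = ((1/2)*(1/25)*26)*k = 13*k/25)
r(-187, 525) - Y(-565) = (-187)**2 - 13*(-565)/25 = 34969 - 1*(-1469/5) = 34969 + 1469/5 = 176314/5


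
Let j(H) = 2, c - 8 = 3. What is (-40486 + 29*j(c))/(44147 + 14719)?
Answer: -6738/9811 ≈ -0.68678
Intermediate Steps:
c = 11 (c = 8 + 3 = 11)
(-40486 + 29*j(c))/(44147 + 14719) = (-40486 + 29*2)/(44147 + 14719) = (-40486 + 58)/58866 = -40428*1/58866 = -6738/9811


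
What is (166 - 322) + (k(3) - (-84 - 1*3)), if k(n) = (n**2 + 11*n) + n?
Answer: -24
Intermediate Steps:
k(n) = n**2 + 12*n
(166 - 322) + (k(3) - (-84 - 1*3)) = (166 - 322) + (3*(12 + 3) - (-84 - 1*3)) = -156 + (3*15 - (-84 - 3)) = -156 + (45 - 1*(-87)) = -156 + (45 + 87) = -156 + 132 = -24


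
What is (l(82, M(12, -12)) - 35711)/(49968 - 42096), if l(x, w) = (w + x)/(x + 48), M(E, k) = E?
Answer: -145073/31980 ≈ -4.5364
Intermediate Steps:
l(x, w) = (w + x)/(48 + x)
(l(82, M(12, -12)) - 35711)/(49968 - 42096) = ((12 + 82)/(48 + 82) - 35711)/(49968 - 42096) = (94/130 - 35711)/7872 = ((1/130)*94 - 35711)*(1/7872) = (47/65 - 35711)*(1/7872) = -2321168/65*1/7872 = -145073/31980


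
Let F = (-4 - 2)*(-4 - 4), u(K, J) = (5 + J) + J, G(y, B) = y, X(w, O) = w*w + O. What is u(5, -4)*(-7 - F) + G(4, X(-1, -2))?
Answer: 169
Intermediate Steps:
X(w, O) = O + w**2 (X(w, O) = w**2 + O = O + w**2)
u(K, J) = 5 + 2*J
F = 48 (F = -6*(-8) = 48)
u(5, -4)*(-7 - F) + G(4, X(-1, -2)) = (5 + 2*(-4))*(-7 - 1*48) + 4 = (5 - 8)*(-7 - 48) + 4 = -3*(-55) + 4 = 165 + 4 = 169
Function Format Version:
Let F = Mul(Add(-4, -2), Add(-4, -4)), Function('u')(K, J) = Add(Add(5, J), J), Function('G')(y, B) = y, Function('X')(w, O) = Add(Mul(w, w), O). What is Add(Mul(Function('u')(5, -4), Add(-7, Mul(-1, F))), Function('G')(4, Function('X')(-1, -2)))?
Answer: 169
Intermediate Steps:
Function('X')(w, O) = Add(O, Pow(w, 2)) (Function('X')(w, O) = Add(Pow(w, 2), O) = Add(O, Pow(w, 2)))
Function('u')(K, J) = Add(5, Mul(2, J))
F = 48 (F = Mul(-6, -8) = 48)
Add(Mul(Function('u')(5, -4), Add(-7, Mul(-1, F))), Function('G')(4, Function('X')(-1, -2))) = Add(Mul(Add(5, Mul(2, -4)), Add(-7, Mul(-1, 48))), 4) = Add(Mul(Add(5, -8), Add(-7, -48)), 4) = Add(Mul(-3, -55), 4) = Add(165, 4) = 169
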